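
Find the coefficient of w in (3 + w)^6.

1458

The general term is C(6,j)·(3)^j·(w)^(6-j); the w^1 term has j = 5.
C(6,5) = 6.
Coefficient = C(6,5) · 3^5 = 6 · 243 = 1458.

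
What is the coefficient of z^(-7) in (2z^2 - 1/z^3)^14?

General term: C(14,j)·(2z^2)^j·(-1/z^3)^(14-j), with z-exponent 2j − 3(14−j) = 5j − 42.
Set 5j − 42 = -7: j = 7.
C(14,7) = 3432; 2^7 = 128; (-1)^7 = -1.
Coefficient = 3432 · 128 · (-1) = -439296.

-439296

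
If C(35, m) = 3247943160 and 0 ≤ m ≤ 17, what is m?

C(35,m) increases on 0 ≤ m ≤ 17. C(35,14) = 2319959400 and C(35,15) = 3247943160, so m = 15.

15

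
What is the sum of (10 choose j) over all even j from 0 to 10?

Even-j terms of row 10 sum to 2^9 = 512.

512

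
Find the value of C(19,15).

C(19,15) = C(19,4) by symmetry.
C(19,4) = (19·18·17·16) / 4! = 93024 / 24 = 3876.

3876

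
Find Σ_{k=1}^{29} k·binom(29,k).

Since k·C(29,k) = 29·C(28,k−1), the sum is 29·2^28 = 29·268435456 = 7784628224.

7784628224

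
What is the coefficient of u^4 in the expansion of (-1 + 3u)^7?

-2835

The general term is C(7,j)·(-1)^j·(3u)^(7-j); the u^4 term has j = 3.
C(7,3) = 35.
Coefficient = C(7,3) · (-1)^3 · 3^4 = 35 · (-1) · 81 = -2835.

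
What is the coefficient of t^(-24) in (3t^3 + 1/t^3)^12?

General term: C(12,j)·(3t^3)^j·(1/t^3)^(12-j), with t-exponent 3j − 3(12−j) = 6j − 36.
Set 6j − 36 = -24: j = 2.
C(12,2) = 66; 3^2 = 9; 1^10 = 1.
Coefficient = 66 · 9 · 1 = 594.

594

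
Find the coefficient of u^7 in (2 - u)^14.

The general term is C(14,j)·(2)^j·(-u)^(14-j); the u^7 term has j = 7.
C(14,7) = 3432.
Coefficient = C(14,7) · 2^7 · (-1)^7 = 3432 · 128 · (-1) = -439296.

-439296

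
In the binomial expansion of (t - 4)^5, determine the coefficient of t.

1280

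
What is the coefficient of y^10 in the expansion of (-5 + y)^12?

The general term is C(12,j)·(-5)^j·(y)^(12-j); the y^10 term has j = 2.
C(12,2) = 66.
Coefficient = C(12,2) · (-5)^2 = 66 · 25 = 1650.

1650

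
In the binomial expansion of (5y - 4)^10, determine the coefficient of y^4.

537600000

The general term is C(10,j)·(5y)^j·(-4)^(10-j); the y^4 term has j = 4.
C(10,4) = 210.
Coefficient = C(10,4) · 5^4 · (-4)^6 = 210 · 625 · 4096 = 537600000.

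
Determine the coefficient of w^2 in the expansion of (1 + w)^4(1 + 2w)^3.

42

Coefficient of w^2 = Σ_{j} C(4,j)·1^j·C(3,2-j)·2^(2-j) for j from 0 to 2.
= 12 + 24 + 6 = 42.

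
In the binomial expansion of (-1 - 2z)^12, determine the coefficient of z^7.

The general term is C(12,j)·(-1)^j·(-2z)^(12-j); the z^7 term has j = 5.
C(12,5) = 792.
Coefficient = C(12,5) · (-1)^5 · (-2)^7 = 792 · (-1) · (-128) = 101376.

101376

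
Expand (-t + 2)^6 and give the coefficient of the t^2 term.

The general term is C(6,j)·(-t)^j·(2)^(6-j); the t^2 term has j = 2.
C(6,2) = 15.
Coefficient = C(6,2) · 2^4 = 15 · 16 = 240.

240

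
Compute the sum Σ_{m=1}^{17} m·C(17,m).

Since m·C(17,m) = 17·C(16,m−1), the sum is 17·2^16 = 17·65536 = 1114112.

1114112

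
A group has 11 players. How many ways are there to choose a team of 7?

330

This is C(11,7) = 330.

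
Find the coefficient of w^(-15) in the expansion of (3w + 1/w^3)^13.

General term: C(13,j)·(3w)^j·(1/w^3)^(13-j), with w-exponent 1j − 3(13−j) = 4j − 39.
Set 4j − 39 = -15: j = 6.
C(13,6) = 1716; 3^6 = 729; 1^7 = 1.
Coefficient = 1716 · 729 · 1 = 1250964.

1250964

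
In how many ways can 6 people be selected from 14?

This is C(14,6) = 3003.

3003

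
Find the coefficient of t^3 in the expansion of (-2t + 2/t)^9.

General term: C(9,j)·(-2t)^j·(2/t)^(9-j), with t-exponent 1j − 1(9−j) = 2j − 9.
Set 2j − 9 = 3: j = 6.
C(9,6) = 84; (-2)^6 = 64; 2^3 = 8.
Coefficient = 84 · 64 · 8 = 43008.

43008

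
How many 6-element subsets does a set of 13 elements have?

1716

C(13,6) = (13·12·11·10·9·8) / 6! = 1235520 / 720 = 1716.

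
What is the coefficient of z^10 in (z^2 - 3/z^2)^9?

General term: C(9,j)·(z^2)^j·(-3/z^2)^(9-j), with z-exponent 2j − 2(9−j) = 4j − 18.
Set 4j − 18 = 10: j = 7.
C(9,7) = 36; 1^7 = 1; (-3)^2 = 9.
Coefficient = 36 · 1 · 9 = 324.

324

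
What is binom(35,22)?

1476337800

C(35,22) = C(35,13) by symmetry.
C(35,13) = (35·34·33·32·31·30·29·28·27·26·25·24·23) / 13! = 9193186188426240000 / 6227020800 = 1476337800.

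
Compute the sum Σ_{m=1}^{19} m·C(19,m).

4980736

Since m·C(19,m) = 19·C(18,m−1), the sum is 19·2^18 = 19·262144 = 4980736.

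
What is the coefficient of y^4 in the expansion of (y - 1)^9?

The general term is C(9,j)·(y)^j·(-1)^(9-j); the y^4 term has j = 4.
C(9,4) = 126.
Coefficient = C(9,4) · (-1)^5 = 126 · (-1) = -126.

-126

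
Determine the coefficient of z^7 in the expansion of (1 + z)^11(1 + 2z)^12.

4166778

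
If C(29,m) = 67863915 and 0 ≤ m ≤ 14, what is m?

C(29,m) increases on 0 ≤ m ≤ 14. C(29,12) = 51895935 and C(29,13) = 67863915, so m = 13.

13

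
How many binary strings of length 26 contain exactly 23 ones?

Choose the 23 positions: C(26,23) = 2600.

2600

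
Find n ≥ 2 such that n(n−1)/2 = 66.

12

n(n−1)/2 = 66 ⇒ n(n−1) = 132. Since 12·11 = 132, n = 12.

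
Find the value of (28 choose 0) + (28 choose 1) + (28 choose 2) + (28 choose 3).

3683

1 + 28 + 378 + 3276 = 3683.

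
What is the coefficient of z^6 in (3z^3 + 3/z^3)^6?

General term: C(6,j)·(3z^3)^j·(3/z^3)^(6-j), with z-exponent 3j − 3(6−j) = 6j − 18.
Set 6j − 18 = 6: j = 4.
C(6,4) = 15; 3^4 = 81; 3^2 = 9.
Coefficient = 15 · 81 · 9 = 10935.

10935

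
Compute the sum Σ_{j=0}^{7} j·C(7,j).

448

Differentiating (1+x)^7 and setting x=1: Σ j·C(7,j) = 7·2^6 = 448.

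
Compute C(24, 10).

1961256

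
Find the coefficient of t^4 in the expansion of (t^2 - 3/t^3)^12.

40095

General term: C(12,j)·(t^2)^j·(-3/t^3)^(12-j), with t-exponent 2j − 3(12−j) = 5j − 36.
Set 5j − 36 = 4: j = 8.
C(12,8) = 495; 1^8 = 1; (-3)^4 = 81.
Coefficient = 495 · 1 · 81 = 40095.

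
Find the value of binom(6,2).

15

C(6,2) = (6·5) / 2! = 30 / 2 = 15.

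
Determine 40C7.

18643560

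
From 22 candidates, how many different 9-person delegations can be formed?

This is C(22,9) = 497420.

497420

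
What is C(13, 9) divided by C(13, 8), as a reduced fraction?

5/9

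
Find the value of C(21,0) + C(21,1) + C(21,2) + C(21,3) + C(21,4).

7547

1 + 21 + 210 + 1330 + 5985 = 7547.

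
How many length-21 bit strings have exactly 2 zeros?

Choose the 2 positions: C(21,2) = 210.

210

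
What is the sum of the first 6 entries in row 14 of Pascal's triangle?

3473

1 + 14 + 91 + 364 + 1001 + 2002 = 3473.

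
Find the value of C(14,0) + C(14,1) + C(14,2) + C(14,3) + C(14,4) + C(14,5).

3473

1 + 14 + 91 + 364 + 1001 + 2002 = 3473.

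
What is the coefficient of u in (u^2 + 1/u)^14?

2002

General term: C(14,j)·(u^2)^j·(1/u)^(14-j), with u-exponent 2j − 1(14−j) = 3j − 14.
Set 3j − 14 = 1: j = 5.
C(14,5) = 2002; 1^5 = 1; 1^9 = 1.
Coefficient = 2002 · 1 · 1 = 2002.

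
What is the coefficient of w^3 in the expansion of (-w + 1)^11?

The general term is C(11,j)·(-w)^j·(1)^(11-j); the w^3 term has j = 3.
C(11,3) = 165.
Coefficient = C(11,3) · (-1)^3 = 165 · (-1) = -165.

-165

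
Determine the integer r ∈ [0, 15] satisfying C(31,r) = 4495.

C(31,r) increases on 0 ≤ r ≤ 15. C(31,2) = 465 and C(31,3) = 4495, so r = 3.

3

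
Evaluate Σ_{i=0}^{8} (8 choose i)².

12870

Σ C(8,i)² is the coefficient of x^8 in (1+x)^8(1+x)^8 = (1+x)^16, i.e. C(16,8) = 12870.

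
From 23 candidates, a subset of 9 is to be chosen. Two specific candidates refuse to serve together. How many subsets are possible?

700910

All 9-subsets: C(23,9) = 817190. Those containing both fixed elements: C(21,7) = 116280.
817190 − 116280 = 700910.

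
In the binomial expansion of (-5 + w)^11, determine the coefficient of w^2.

The general term is C(11,j)·(-5)^j·(w)^(11-j); the w^2 term has j = 9.
C(11,9) = 55.
Coefficient = C(11,9) · (-5)^9 = 55 · (-1953125) = -107421875.

-107421875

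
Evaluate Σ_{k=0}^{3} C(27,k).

1 + 27 + 351 + 2925 = 3304.

3304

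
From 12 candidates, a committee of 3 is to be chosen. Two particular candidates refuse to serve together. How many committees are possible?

210

All 3-subsets: C(12,3) = 220. Those containing both fixed elements: C(10,1) = 10.
220 − 10 = 210.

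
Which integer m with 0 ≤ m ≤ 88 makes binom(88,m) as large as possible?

44

C(88,m) is maximized at m = 88/2 = 44.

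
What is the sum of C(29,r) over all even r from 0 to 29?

Half of (1+1)^29 + (1−1)^29 gives the even-index sum: 2^28 = 268435456.

268435456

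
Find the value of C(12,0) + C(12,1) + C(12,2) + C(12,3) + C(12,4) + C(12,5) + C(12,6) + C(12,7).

1 + 12 + 66 + 220 + 495 + 792 + 924 + 792 = 3302.

3302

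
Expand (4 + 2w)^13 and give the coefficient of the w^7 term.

899678208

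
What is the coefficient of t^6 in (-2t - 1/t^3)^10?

General term: C(10,j)·(-2t)^j·(-1/t^3)^(10-j), with t-exponent 1j − 3(10−j) = 4j − 30.
Set 4j − 30 = 6: j = 9.
C(10,9) = 10; (-2)^9 = -512; (-1)^1 = -1.
Coefficient = 10 · (-512) · (-1) = 5120.

5120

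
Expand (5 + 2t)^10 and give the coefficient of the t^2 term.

70312500

The general term is C(10,j)·(5)^j·(2t)^(10-j); the t^2 term has j = 8.
C(10,8) = 45.
Coefficient = C(10,8) · 5^8 · 2^2 = 45 · 390625 · 4 = 70312500.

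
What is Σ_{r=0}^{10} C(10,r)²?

Σ C(10,r)² is the coefficient of x^10 in (1+x)^10(1+x)^10 = (1+x)^20, i.e. C(20,10) = 184756.

184756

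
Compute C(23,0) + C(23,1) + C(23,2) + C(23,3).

1 + 23 + 253 + 1771 = 2048.

2048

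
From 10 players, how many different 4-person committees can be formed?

210

This is C(10,4) = 210.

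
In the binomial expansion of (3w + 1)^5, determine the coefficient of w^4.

405

The general term is C(5,j)·(3w)^j·(1)^(5-j); the w^4 term has j = 4.
C(5,4) = 5.
Coefficient = C(5,4) · 3^4 = 5 · 81 = 405.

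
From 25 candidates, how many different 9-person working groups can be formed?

2042975

This is C(25,9) = 2042975.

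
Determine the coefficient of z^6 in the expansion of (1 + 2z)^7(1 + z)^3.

Coefficient of z^6 = Σ_{j} C(7,j)·2^j·C(3,6-j)·1^(6-j) for j from 3 to 6.
= 280 + 1680 + 2016 + 448 = 4424.

4424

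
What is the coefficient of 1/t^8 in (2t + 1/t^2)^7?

84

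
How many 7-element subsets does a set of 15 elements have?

C(15,7) = (15·14·13·12·11·10·9) / 7! = 32432400 / 5040 = 6435.

6435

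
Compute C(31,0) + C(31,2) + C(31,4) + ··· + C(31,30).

1073741824

Half of (1+1)^31 + (1−1)^31 gives the even-index sum: 2^30 = 1073741824.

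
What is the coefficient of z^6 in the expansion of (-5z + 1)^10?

The general term is C(10,j)·(-5z)^j·(1)^(10-j); the z^6 term has j = 6.
C(10,6) = 210.
Coefficient = C(10,6) · (-5)^6 = 210 · 15625 = 3281250.

3281250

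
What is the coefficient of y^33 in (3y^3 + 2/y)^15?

1934445240

General term: C(15,j)·(3y^3)^j·(2/y)^(15-j), with y-exponent 3j − 1(15−j) = 4j − 15.
Set 4j − 15 = 33: j = 12.
C(15,12) = 455; 3^12 = 531441; 2^3 = 8.
Coefficient = 455 · 531441 · 8 = 1934445240.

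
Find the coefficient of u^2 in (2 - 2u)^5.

The general term is C(5,j)·(2)^j·(-2u)^(5-j); the u^2 term has j = 3.
C(5,3) = 10.
Coefficient = C(5,3) · 2^3 · (-2)^2 = 10 · 8 · 4 = 320.

320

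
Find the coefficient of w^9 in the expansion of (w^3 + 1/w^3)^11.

General term: C(11,j)·(w^3)^j·(1/w^3)^(11-j), with w-exponent 3j − 3(11−j) = 6j − 33.
Set 6j − 33 = 9: j = 7.
C(11,7) = 330; 1^7 = 1; 1^4 = 1.
Coefficient = 330 · 1 · 1 = 330.

330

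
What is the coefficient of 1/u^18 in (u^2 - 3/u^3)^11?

General term: C(11,j)·(u^2)^j·(-3/u^3)^(11-j), with u-exponent 2j − 3(11−j) = 5j − 33.
Set 5j − 33 = -18: j = 3.
C(11,3) = 165; 1^3 = 1; (-3)^8 = 6561.
Coefficient = 165 · 1 · 6561 = 1082565.

1082565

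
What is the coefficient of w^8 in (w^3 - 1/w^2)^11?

-462

General term: C(11,j)·(w^3)^j·(-1/w^2)^(11-j), with w-exponent 3j − 2(11−j) = 5j − 22.
Set 5j − 22 = 8: j = 6.
C(11,6) = 462; 1^6 = 1; (-1)^5 = -1.
Coefficient = 462 · 1 · (-1) = -462.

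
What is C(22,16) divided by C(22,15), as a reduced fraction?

7/16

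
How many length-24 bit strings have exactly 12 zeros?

2704156

Choose the 12 positions: C(24,12) = 2704156.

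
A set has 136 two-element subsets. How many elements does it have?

n(n−1)/2 = 136 ⇒ n(n−1) = 272. Since 17·16 = 272, n = 17.

17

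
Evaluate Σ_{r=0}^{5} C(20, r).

21700

1 + 20 + 190 + 1140 + 4845 + 15504 = 21700.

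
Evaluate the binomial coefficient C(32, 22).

64512240

C(32,22) = C(32,10) by symmetry.
C(32,10) = (32·31·30·29·28·27·26·25·24·23) / 10! = 234102016512000 / 3628800 = 64512240.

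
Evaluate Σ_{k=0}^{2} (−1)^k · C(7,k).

The partial alternating sum Σ_{k=0}^{2} (−1)^k C(7,k) = (−1)^2 C(6,2) = 15.

15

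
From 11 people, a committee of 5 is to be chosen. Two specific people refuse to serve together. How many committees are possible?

378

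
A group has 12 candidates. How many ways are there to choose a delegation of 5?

792

This is C(12,5) = 792.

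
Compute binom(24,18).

134596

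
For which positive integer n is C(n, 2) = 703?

n(n−1)/2 = 703 ⇒ n(n−1) = 1406. Since 38·37 = 1406, n = 38.

38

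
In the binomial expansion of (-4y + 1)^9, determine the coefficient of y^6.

344064

The general term is C(9,j)·(-4y)^j·(1)^(9-j); the y^6 term has j = 6.
C(9,6) = 84.
Coefficient = C(9,6) · (-4)^6 = 84 · 4096 = 344064.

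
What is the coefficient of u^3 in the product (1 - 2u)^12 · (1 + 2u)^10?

Coefficient of u^3 = Σ_{j} C(12,j)·(-2)^j·C(10,3-j)·2^(3-j) for j from 0 to 3.
= 960 + (-4320) + 5280 + (-1760) = 160.

160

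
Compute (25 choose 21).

C(25,21) = C(25,4) by symmetry.
C(25,4) = (25·24·23·22) / 4! = 303600 / 24 = 12650.

12650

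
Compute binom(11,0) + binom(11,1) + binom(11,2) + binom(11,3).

1 + 11 + 55 + 165 = 232.

232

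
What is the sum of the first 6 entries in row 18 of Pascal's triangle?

1 + 18 + 153 + 816 + 3060 + 8568 = 12616.

12616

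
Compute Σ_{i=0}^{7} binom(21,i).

1 + 21 + 210 + 1330 + 5985 + 20349 + 54264 + 116280 = 198440.

198440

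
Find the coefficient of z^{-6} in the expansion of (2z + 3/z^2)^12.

43110144

General term: C(12,j)·(2z)^j·(3/z^2)^(12-j), with z-exponent 1j − 2(12−j) = 3j − 24.
Set 3j − 24 = -6: j = 6.
C(12,6) = 924; 2^6 = 64; 3^6 = 729.
Coefficient = 924 · 64 · 729 = 43110144.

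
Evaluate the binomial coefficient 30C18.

86493225

C(30,18) = C(30,12) by symmetry.
C(30,12) = (30·29·28·27·26·25·24·23·22·21·20·19) / 12! = 41430393164160000 / 479001600 = 86493225.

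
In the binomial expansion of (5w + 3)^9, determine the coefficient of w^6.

35437500

The general term is C(9,j)·(5w)^j·(3)^(9-j); the w^6 term has j = 6.
C(9,6) = 84.
Coefficient = C(9,6) · 5^6 · 3^3 = 84 · 15625 · 27 = 35437500.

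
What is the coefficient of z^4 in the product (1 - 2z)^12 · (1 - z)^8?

30806

Coefficient of z^4 = Σ_{j} C(12,j)·(-2)^j·C(8,4-j)·(-1)^(4-j) for j from 0 to 4.
= 70 + 1344 + 7392 + 14080 + 7920 = 30806.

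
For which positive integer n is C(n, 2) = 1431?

n(n−1)/2 = 1431 ⇒ n(n−1) = 2862. Since 54·53 = 2862, n = 54.

54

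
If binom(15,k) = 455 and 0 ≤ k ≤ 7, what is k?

3

C(15,k) increases on 0 ≤ k ≤ 7. C(15,2) = 105 and C(15,3) = 455, so k = 3.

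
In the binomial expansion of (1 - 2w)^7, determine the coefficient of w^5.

-672

The general term is C(7,j)·(1)^j·(-2w)^(7-j); the w^5 term has j = 2.
C(7,2) = 21.
Coefficient = C(7,2) · (-2)^5 = 21 · (-32) = -672.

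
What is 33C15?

1037158320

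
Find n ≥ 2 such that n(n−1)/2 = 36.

9

n(n−1)/2 = 36 ⇒ n(n−1) = 72. Since 9·8 = 72, n = 9.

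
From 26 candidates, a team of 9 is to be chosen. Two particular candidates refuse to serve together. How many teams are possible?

2778446

All 9-subsets: C(26,9) = 3124550. Those containing both fixed elements: C(24,7) = 346104.
3124550 − 346104 = 2778446.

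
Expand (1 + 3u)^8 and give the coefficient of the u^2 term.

252

The general term is C(8,j)·(1)^j·(3u)^(8-j); the u^2 term has j = 6.
C(8,6) = 28.
Coefficient = C(8,6) · 3^2 = 28 · 9 = 252.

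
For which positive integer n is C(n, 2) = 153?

18

n(n−1)/2 = 153 ⇒ n(n−1) = 306. Since 18·17 = 306, n = 18.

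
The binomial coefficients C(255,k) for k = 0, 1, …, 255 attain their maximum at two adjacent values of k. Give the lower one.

127

For odd n = 255, C(255,k) peaks at k = (n−1)/2 and (n+1)/2; the lower is 127.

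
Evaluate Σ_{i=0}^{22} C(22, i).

4194304

The entries of row 22 sum to 2^22 = 4194304.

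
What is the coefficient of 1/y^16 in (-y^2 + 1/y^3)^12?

General term: C(12,j)·(-y^2)^j·(1/y^3)^(12-j), with y-exponent 2j − 3(12−j) = 5j − 36.
Set 5j − 36 = -16: j = 4.
C(12,4) = 495; (-1)^4 = 1; 1^8 = 1.
Coefficient = 495 · 1 · 1 = 495.

495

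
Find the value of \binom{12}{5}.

792

C(12,5) = (12·11·10·9·8) / 5! = 95040 / 120 = 792.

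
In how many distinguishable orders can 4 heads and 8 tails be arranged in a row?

495

Choose positions for the heads: C(12,4) = 495.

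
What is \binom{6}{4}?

15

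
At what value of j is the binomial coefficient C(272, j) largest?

136

C(272,j) is maximized at j = 272/2 = 136.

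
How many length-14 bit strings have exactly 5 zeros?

Choose the 5 positions: C(14,5) = 2002.

2002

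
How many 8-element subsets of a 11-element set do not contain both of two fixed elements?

All 8-subsets: C(11,8) = 165. Those containing both fixed elements: C(9,6) = 84.
165 − 84 = 81.

81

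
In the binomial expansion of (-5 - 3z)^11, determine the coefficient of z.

The general term is C(11,j)·(-5)^j·(-3z)^(11-j); the z^1 term has j = 10.
C(11,10) = 11.
Coefficient = C(11,10) · (-5)^10 · (-3)^1 = 11 · 9765625 · (-3) = -322265625.

-322265625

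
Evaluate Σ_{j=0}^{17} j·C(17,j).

1114112

Differentiating (1+x)^17 and setting x=1: Σ j·C(17,j) = 17·2^16 = 1114112.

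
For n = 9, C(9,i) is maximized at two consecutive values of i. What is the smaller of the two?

4

For odd n = 9, C(9,i) peaks at i = (n−1)/2 and (n+1)/2; the smaller is 4.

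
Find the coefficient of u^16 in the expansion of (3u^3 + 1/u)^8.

20412

General term: C(8,j)·(3u^3)^j·(1/u)^(8-j), with u-exponent 3j − 1(8−j) = 4j − 8.
Set 4j − 8 = 16: j = 6.
C(8,6) = 28; 3^6 = 729; 1^2 = 1.
Coefficient = 28 · 729 · 1 = 20412.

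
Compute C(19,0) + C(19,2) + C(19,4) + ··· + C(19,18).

262144

Half of (1+1)^19 + (1−1)^19 gives the even-index sum: 2^18 = 262144.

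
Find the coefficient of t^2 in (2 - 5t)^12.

The general term is C(12,j)·(2)^j·(-5t)^(12-j); the t^2 term has j = 10.
C(12,10) = 66.
Coefficient = C(12,10) · 2^10 · (-5)^2 = 66 · 1024 · 25 = 1689600.

1689600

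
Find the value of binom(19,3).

C(19,3) = (19·18·17) / 3! = 5814 / 6 = 969.

969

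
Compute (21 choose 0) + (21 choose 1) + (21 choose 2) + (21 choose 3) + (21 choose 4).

1 + 21 + 210 + 1330 + 5985 = 7547.

7547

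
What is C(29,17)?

C(29,17) = C(29,12) by symmetry.
C(29,12) = (29·28·27·26·25·24·23·22·21·20·19·18) / 12! = 24858235898496000 / 479001600 = 51895935.

51895935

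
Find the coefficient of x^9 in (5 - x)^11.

The general term is C(11,j)·(5)^j·(-x)^(11-j); the x^9 term has j = 2.
C(11,2) = 55.
Coefficient = C(11,2) · 5^2 · (-1)^9 = 55 · 25 · (-1) = -1375.

-1375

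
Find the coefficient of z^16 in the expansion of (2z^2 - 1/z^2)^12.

67584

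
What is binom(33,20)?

573166440

C(33,20) = C(33,13) by symmetry.
C(33,13) = (33·32·31·30·29·28·27·26·25·24·23·22·21) / 13! = 3569119343741952000 / 6227020800 = 573166440.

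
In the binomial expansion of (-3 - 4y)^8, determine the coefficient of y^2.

326592

The general term is C(8,j)·(-3)^j·(-4y)^(8-j); the y^2 term has j = 6.
C(8,6) = 28.
Coefficient = C(8,6) · (-3)^6 · (-4)^2 = 28 · 729 · 16 = 326592.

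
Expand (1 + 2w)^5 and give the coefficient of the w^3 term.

The general term is C(5,j)·(1)^j·(2w)^(5-j); the w^3 term has j = 2.
C(5,2) = 10.
Coefficient = C(5,2) · 2^3 = 10 · 8 = 80.

80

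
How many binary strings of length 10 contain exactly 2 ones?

45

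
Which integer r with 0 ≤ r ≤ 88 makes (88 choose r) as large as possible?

C(88,r) is maximized at r = 88/2 = 44.

44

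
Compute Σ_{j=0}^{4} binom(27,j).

20854

1 + 27 + 351 + 2925 + 17550 = 20854.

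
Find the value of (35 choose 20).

C(35,20) = C(35,15) by symmetry.
C(35,15) = (35·34·33·32·31·30·29·28·27·26·25·24·23·22·21) / 15! = 4247252019052922880000 / 1307674368000 = 3247943160.

3247943160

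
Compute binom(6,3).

20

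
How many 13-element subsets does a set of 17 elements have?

2380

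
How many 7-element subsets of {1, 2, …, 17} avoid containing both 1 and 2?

All 7-subsets: C(17,7) = 19448. Those containing both fixed elements: C(15,5) = 3003.
19448 − 3003 = 16445.

16445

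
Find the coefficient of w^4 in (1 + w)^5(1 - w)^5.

Coefficient of w^4 = Σ_{j} C(5,j)·1^j·C(5,4-j)·(-1)^(4-j) for j from 0 to 4.
= 5 + (-50) + 100 + (-50) + 5 = 10.

10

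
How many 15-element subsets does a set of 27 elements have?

17383860

C(27,15) = C(27,12) by symmetry.
C(27,12) = (27·26·25·24·23·22·21·20·19·18·17·16) / 12! = 8326896754176000 / 479001600 = 17383860.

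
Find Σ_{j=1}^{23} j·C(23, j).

Differentiating (1+x)^23 and setting x=1: Σ j·C(23,j) = 23·2^22 = 96468992.

96468992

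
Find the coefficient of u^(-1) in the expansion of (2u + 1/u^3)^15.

2795520

General term: C(15,j)·(2u)^j·(1/u^3)^(15-j), with u-exponent 1j − 3(15−j) = 4j − 45.
Set 4j − 45 = -1: j = 11.
C(15,11) = 1365; 2^11 = 2048; 1^4 = 1.
Coefficient = 1365 · 2048 · 1 = 2795520.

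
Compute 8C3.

56

C(8,3) = (8·7·6) / 3! = 336 / 6 = 56.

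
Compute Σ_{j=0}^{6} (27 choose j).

1 + 27 + 351 + 2925 + 17550 + 80730 + 296010 = 397594.

397594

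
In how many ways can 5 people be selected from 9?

This is C(9,5) = 126.

126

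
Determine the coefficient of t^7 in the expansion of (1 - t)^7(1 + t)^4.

6

Coefficient of t^7 = Σ_{j} C(7,j)·(-1)^j·C(4,7-j)·1^(7-j) for j from 3 to 7.
= (-35) + 140 + (-126) + 28 + (-1) = 6.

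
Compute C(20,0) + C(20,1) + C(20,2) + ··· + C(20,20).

1048576

The entries of row 20 sum to 2^20 = 1048576.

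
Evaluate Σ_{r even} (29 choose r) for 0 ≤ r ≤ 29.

268435456

Half of (1+1)^29 + (1−1)^29 gives the even-index sum: 2^28 = 268435456.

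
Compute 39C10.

C(39,10) = (39·38·37·36·35·34·33·32·31·30) / 10! = 2306992893004800 / 3628800 = 635745396.

635745396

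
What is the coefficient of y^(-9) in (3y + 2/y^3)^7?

15120

General term: C(7,j)·(3y)^j·(2/y^3)^(7-j), with y-exponent 1j − 3(7−j) = 4j − 21.
Set 4j − 21 = -9: j = 3.
C(7,3) = 35; 3^3 = 27; 2^4 = 16.
Coefficient = 35 · 27 · 16 = 15120.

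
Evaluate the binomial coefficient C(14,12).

91

C(14,12) = C(14,2) by symmetry.
C(14,2) = (14·13) / 2! = 182 / 2 = 91.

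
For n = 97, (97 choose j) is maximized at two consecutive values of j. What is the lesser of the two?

For odd n = 97, C(97,j) peaks at j = (n−1)/2 and (n+1)/2; the lesser is 48.

48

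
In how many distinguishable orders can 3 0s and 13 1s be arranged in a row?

560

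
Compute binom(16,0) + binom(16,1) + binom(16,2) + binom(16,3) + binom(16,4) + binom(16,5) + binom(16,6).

14893

1 + 16 + 120 + 560 + 1820 + 4368 + 8008 = 14893.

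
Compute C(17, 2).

136

C(17,2) = (17·16) / 2! = 272 / 2 = 136.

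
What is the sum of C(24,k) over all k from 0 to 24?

Setting x = 1 in (1+x)^24 gives Σ C(24,k) = 2^24 = 16777216.

16777216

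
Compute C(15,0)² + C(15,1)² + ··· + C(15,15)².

Σ C(15,j)² is the coefficient of x^15 in (1+x)^15(1+x)^15 = (1+x)^30, i.e. C(30,15) = 155117520.

155117520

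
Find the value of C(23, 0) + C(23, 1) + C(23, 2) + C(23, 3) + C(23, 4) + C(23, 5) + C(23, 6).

1 + 23 + 253 + 1771 + 8855 + 33649 + 100947 = 145499.

145499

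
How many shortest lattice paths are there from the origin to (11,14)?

Each path is a sequence of 25 steps with 11 rights: C(25,11) = 4457400.

4457400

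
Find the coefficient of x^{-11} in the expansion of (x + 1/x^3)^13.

General term: C(13,j)·(x)^j·(1/x^3)^(13-j), with x-exponent 1j − 3(13−j) = 4j − 39.
Set 4j − 39 = -11: j = 7.
C(13,7) = 1716; 1^7 = 1; 1^6 = 1.
Coefficient = 1716 · 1 · 1 = 1716.

1716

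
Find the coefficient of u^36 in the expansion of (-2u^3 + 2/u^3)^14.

-229376

General term: C(14,j)·(-2u^3)^j·(2/u^3)^(14-j), with u-exponent 3j − 3(14−j) = 6j − 42.
Set 6j − 42 = 36: j = 13.
C(14,13) = 14; (-2)^13 = -8192; 2^1 = 2.
Coefficient = 14 · (-8192) · 2 = -229376.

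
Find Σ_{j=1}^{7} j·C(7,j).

448

Differentiating (1+x)^7 and setting x=1: Σ j·C(7,j) = 7·2^6 = 448.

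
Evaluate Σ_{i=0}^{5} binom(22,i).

1 + 22 + 231 + 1540 + 7315 + 26334 = 35443.

35443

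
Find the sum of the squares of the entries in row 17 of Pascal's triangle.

By Vandermonde's identity, Σ C(17,j)² = C(34,17) = 2333606220.

2333606220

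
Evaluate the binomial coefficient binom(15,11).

C(15,11) = C(15,4) by symmetry.
C(15,4) = (15·14·13·12) / 4! = 32760 / 24 = 1365.

1365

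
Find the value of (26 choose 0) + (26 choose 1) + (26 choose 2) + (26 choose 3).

2952

1 + 26 + 325 + 2600 = 2952.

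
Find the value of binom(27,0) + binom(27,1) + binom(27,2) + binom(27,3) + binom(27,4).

1 + 27 + 351 + 2925 + 17550 = 20854.

20854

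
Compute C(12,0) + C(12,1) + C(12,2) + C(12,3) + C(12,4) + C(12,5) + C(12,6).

1 + 12 + 66 + 220 + 495 + 792 + 924 = 2510.

2510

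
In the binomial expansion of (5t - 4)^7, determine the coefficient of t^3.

1120000

The general term is C(7,j)·(5t)^j·(-4)^(7-j); the t^3 term has j = 3.
C(7,3) = 35.
Coefficient = C(7,3) · 5^3 · (-4)^4 = 35 · 125 · 256 = 1120000.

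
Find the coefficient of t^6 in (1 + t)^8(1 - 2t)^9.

Coefficient of t^6 = Σ_{j} C(8,j)·1^j·C(9,6-j)·(-2)^(6-j) for j from 0 to 6.
= 5376 + (-32256) + 56448 + (-37632) + 10080 + (-1008) + 28 = 1036.

1036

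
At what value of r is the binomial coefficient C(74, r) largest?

C(74,r) is maximized at r = 74/2 = 37.

37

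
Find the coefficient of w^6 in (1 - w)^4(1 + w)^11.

-11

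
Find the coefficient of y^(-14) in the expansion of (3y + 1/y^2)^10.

General term: C(10,j)·(3y)^j·(1/y^2)^(10-j), with y-exponent 1j − 2(10−j) = 3j − 20.
Set 3j − 20 = -14: j = 2.
C(10,2) = 45; 3^2 = 9; 1^8 = 1.
Coefficient = 45 · 9 · 1 = 405.

405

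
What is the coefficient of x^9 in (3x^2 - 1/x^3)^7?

General term: C(7,j)·(3x^2)^j·(-1/x^3)^(7-j), with x-exponent 2j − 3(7−j) = 5j − 21.
Set 5j − 21 = 9: j = 6.
C(7,6) = 7; 3^6 = 729; (-1)^1 = -1.
Coefficient = 7 · 729 · (-1) = -5103.

-5103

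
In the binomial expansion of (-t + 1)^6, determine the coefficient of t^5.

The general term is C(6,j)·(-t)^j·(1)^(6-j); the t^5 term has j = 5.
C(6,5) = 6.
Coefficient = C(6,5) · (-1)^5 = 6 · (-1) = -6.

-6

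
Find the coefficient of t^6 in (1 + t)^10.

210

The general term is C(10,j)·(1)^j·(t)^(10-j); the t^6 term has j = 4.
C(10,4) = 210.
Coefficient = C(10,4) = 210.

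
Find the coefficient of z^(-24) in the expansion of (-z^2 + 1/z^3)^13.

-286

General term: C(13,j)·(-z^2)^j·(1/z^3)^(13-j), with z-exponent 2j − 3(13−j) = 5j − 39.
Set 5j − 39 = -24: j = 3.
C(13,3) = 286; (-1)^3 = -1; 1^10 = 1.
Coefficient = 286 · (-1) · 1 = -286.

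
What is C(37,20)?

15905368710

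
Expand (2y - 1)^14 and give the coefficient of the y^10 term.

The general term is C(14,j)·(2y)^j·(-1)^(14-j); the y^10 term has j = 10.
C(14,10) = 1001.
Coefficient = C(14,10) · 2^10 = 1001 · 1024 = 1025024.

1025024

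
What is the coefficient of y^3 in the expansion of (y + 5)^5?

The general term is C(5,j)·(y)^j·(5)^(5-j); the y^3 term has j = 3.
C(5,3) = 10.
Coefficient = C(5,3) · 5^2 = 10 · 25 = 250.

250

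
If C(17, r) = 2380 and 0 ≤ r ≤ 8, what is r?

4

C(17,r) increases on 0 ≤ r ≤ 8. C(17,3) = 680 and C(17,4) = 2380, so r = 4.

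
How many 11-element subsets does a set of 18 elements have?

31824

C(18,11) = C(18,7) by symmetry.
C(18,7) = (18·17·16·15·14·13·12) / 7! = 160392960 / 5040 = 31824.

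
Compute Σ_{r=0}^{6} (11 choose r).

1486

1 + 11 + 55 + 165 + 330 + 462 + 462 = 1486.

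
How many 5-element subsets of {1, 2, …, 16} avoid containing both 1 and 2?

4004

All 5-subsets: C(16,5) = 4368. Those containing both fixed elements: C(14,3) = 364.
4368 − 364 = 4004.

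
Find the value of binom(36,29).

C(36,29) = C(36,7) by symmetry.
C(36,7) = (36·35·34·33·32·31·30) / 7! = 42072307200 / 5040 = 8347680.

8347680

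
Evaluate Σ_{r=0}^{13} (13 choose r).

Setting x = 1 in (1+x)^13 gives Σ C(13,r) = 2^13 = 8192.

8192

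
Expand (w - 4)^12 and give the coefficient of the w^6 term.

The general term is C(12,j)·(w)^j·(-4)^(12-j); the w^6 term has j = 6.
C(12,6) = 924.
Coefficient = C(12,6) · (-4)^6 = 924 · 4096 = 3784704.

3784704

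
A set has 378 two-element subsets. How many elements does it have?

n(n−1)/2 = 378 ⇒ n(n−1) = 756. Since 28·27 = 756, n = 28.

28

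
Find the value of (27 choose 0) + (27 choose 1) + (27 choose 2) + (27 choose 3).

1 + 27 + 351 + 2925 = 3304.

3304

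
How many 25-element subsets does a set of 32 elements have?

C(32,25) = C(32,7) by symmetry.
C(32,7) = (32·31·30·29·28·27·26) / 7! = 16963914240 / 5040 = 3365856.

3365856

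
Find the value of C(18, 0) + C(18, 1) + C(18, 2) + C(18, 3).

988

1 + 18 + 153 + 816 = 988.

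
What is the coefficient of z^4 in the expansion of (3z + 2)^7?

The general term is C(7,j)·(3z)^j·(2)^(7-j); the z^4 term has j = 4.
C(7,4) = 35.
Coefficient = C(7,4) · 3^4 · 2^3 = 35 · 81 · 8 = 22680.

22680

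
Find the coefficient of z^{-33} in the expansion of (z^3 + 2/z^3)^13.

General term: C(13,j)·(z^3)^j·(2/z^3)^(13-j), with z-exponent 3j − 3(13−j) = 6j − 39.
Set 6j − 39 = -33: j = 1.
C(13,1) = 13; 1^1 = 1; 2^12 = 4096.
Coefficient = 13 · 1 · 4096 = 53248.

53248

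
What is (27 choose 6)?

C(27,6) = (27·26·25·24·23·22) / 6! = 213127200 / 720 = 296010.

296010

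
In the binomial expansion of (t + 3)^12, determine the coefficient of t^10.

594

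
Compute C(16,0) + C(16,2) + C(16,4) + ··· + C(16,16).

Even-r terms of row 16 sum to 2^15 = 32768.

32768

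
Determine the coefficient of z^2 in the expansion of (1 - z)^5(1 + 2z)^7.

24

Coefficient of z^2 = Σ_{j} C(5,j)·(-1)^j·C(7,2-j)·2^(2-j) for j from 0 to 2.
= 84 + (-70) + 10 = 24.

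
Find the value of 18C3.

816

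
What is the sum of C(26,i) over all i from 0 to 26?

67108864

Setting x = 1 in (1+x)^26 gives Σ C(26,i) = 2^26 = 67108864.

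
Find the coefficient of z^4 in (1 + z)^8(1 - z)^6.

9

Coefficient of z^4 = Σ_{j} C(8,j)·1^j·C(6,4-j)·(-1)^(4-j) for j from 0 to 4.
= 15 + (-160) + 420 + (-336) + 70 = 9.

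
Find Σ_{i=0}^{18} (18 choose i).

262144

Setting x = 1 in (1+x)^18 gives Σ C(18,i) = 2^18 = 262144.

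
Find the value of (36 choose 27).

C(36,27) = C(36,9) by symmetry.
C(36,9) = (36·35·34·33·32·31·30·29·28) / 9! = 34162713446400 / 362880 = 94143280.

94143280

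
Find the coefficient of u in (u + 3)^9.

The general term is C(9,j)·(u)^j·(3)^(9-j); the u^1 term has j = 1.
C(9,1) = 9.
Coefficient = C(9,1) · 3^8 = 9 · 6561 = 59049.

59049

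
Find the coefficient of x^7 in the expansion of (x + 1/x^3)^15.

General term: C(15,j)·(x)^j·(1/x^3)^(15-j), with x-exponent 1j − 3(15−j) = 4j − 45.
Set 4j − 45 = 7: j = 13.
C(15,13) = 105; 1^13 = 1; 1^2 = 1.
Coefficient = 105 · 1 · 1 = 105.

105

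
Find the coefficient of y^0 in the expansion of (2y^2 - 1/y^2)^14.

-439296

General term: C(14,j)·(2y^2)^j·(-1/y^2)^(14-j), with y-exponent 2j − 2(14−j) = 4j − 28.
Set 4j − 28 = 0: j = 7.
C(14,7) = 3432; 2^7 = 128; (-1)^7 = -1.
Coefficient = 3432 · 128 · (-1) = -439296.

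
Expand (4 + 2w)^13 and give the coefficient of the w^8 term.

The general term is C(13,j)·(4)^j·(2w)^(13-j); the w^8 term has j = 5.
C(13,5) = 1287.
Coefficient = C(13,5) · 4^5 · 2^8 = 1287 · 1024 · 256 = 337379328.

337379328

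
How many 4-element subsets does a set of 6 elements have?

C(6,4) = C(6,2) by symmetry.
C(6,2) = (6·5) / 2! = 30 / 2 = 15.

15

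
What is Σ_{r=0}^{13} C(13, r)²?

Σ C(13,r)² is the coefficient of x^13 in (1+x)^13(1+x)^13 = (1+x)^26, i.e. C(26,13) = 10400600.

10400600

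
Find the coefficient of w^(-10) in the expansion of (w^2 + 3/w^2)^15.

General term: C(15,j)·(w^2)^j·(3/w^2)^(15-j), with w-exponent 2j − 2(15−j) = 4j − 30.
Set 4j − 30 = -10: j = 5.
C(15,5) = 3003; 1^5 = 1; 3^10 = 59049.
Coefficient = 3003 · 1 · 59049 = 177324147.

177324147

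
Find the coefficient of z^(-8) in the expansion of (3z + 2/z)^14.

20127744

General term: C(14,j)·(3z)^j·(2/z)^(14-j), with z-exponent 1j − 1(14−j) = 2j − 14.
Set 2j − 14 = -8: j = 3.
C(14,3) = 364; 3^3 = 27; 2^11 = 2048.
Coefficient = 364 · 27 · 2048 = 20127744.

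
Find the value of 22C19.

1540

C(22,19) = C(22,3) by symmetry.
C(22,3) = (22·21·20) / 3! = 9240 / 6 = 1540.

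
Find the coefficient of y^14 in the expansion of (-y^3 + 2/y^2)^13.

41184

General term: C(13,j)·(-y^3)^j·(2/y^2)^(13-j), with y-exponent 3j − 2(13−j) = 5j − 26.
Set 5j − 26 = 14: j = 8.
C(13,8) = 1287; (-1)^8 = 1; 2^5 = 32.
Coefficient = 1287 · 1 · 32 = 41184.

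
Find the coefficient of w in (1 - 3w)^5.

-15

The general term is C(5,j)·(1)^j·(-3w)^(5-j); the w^1 term has j = 4.
C(5,4) = 5.
Coefficient = C(5,4) · (-3)^1 = 5 · (-3) = -15.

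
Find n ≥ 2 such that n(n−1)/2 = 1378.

53

n(n−1)/2 = 1378 ⇒ n(n−1) = 2756. Since 53·52 = 2756, n = 53.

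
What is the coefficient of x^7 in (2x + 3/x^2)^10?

General term: C(10,j)·(2x)^j·(3/x^2)^(10-j), with x-exponent 1j − 2(10−j) = 3j − 20.
Set 3j − 20 = 7: j = 9.
C(10,9) = 10; 2^9 = 512; 3^1 = 3.
Coefficient = 10 · 512 · 3 = 15360.

15360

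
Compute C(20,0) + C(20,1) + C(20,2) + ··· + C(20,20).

1048576

Setting x = 1 in (1+x)^20 gives Σ C(20,k) = 2^20 = 1048576.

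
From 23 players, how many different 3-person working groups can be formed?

1771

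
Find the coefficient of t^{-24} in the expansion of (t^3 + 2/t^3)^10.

General term: C(10,j)·(t^3)^j·(2/t^3)^(10-j), with t-exponent 3j − 3(10−j) = 6j − 30.
Set 6j − 30 = -24: j = 1.
C(10,1) = 10; 1^1 = 1; 2^9 = 512.
Coefficient = 10 · 1 · 512 = 5120.

5120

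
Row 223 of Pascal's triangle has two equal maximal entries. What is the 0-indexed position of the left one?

111

For odd n = 223, C(223,j) peaks at j = (n−1)/2 and (n+1)/2; the lower is 111.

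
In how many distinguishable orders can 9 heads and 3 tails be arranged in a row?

Choose positions for the heads: C(12,9) = 220.

220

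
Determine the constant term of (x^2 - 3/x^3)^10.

17010

General term: C(10,j)·(x^2)^j·(-3/x^3)^(10-j), with x-exponent 2j − 3(10−j) = 5j − 30.
Set 5j − 30 = 0: j = 6.
C(10,6) = 210; 1^6 = 1; (-3)^4 = 81.
Coefficient = 210 · 1 · 81 = 17010.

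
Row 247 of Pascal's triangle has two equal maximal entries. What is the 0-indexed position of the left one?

For odd n = 247, C(247,j) peaks at j = (n−1)/2 and (n+1)/2; the lesser is 123.

123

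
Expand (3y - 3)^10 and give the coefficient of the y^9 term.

-590490

The general term is C(10,j)·(3y)^j·(-3)^(10-j); the y^9 term has j = 9.
C(10,9) = 10.
Coefficient = C(10,9) · 3^9 · (-3)^1 = 10 · 19683 · (-3) = -590490.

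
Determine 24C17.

C(24,17) = C(24,7) by symmetry.
C(24,7) = (24·23·22·21·20·19·18) / 7! = 1744364160 / 5040 = 346104.

346104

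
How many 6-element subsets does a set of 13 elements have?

1716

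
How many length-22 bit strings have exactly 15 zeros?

170544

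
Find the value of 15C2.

C(15,2) = (15·14) / 2! = 210 / 2 = 105.

105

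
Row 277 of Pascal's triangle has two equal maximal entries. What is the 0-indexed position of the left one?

For odd n = 277, C(277,j) peaks at j = (n−1)/2 and (n+1)/2; the lower is 138.

138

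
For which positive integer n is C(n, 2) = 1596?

n(n−1)/2 = 1596 ⇒ n(n−1) = 3192. Since 57·56 = 3192, n = 57.

57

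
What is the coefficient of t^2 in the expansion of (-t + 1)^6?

15

The general term is C(6,j)·(-t)^j·(1)^(6-j); the t^2 term has j = 2.
C(6,2) = 15.
Coefficient = C(6,2) = 15.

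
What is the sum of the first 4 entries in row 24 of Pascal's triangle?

2325

1 + 24 + 276 + 2024 = 2325.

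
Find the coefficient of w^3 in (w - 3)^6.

The general term is C(6,j)·(w)^j·(-3)^(6-j); the w^3 term has j = 3.
C(6,3) = 20.
Coefficient = C(6,3) · (-3)^3 = 20 · (-27) = -540.

-540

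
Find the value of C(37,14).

6107086800

C(37,14) = (37·36·35·34·33·32·31·30·29·28·27·26·25·24) / 14! = 532405391434076160000 / 87178291200 = 6107086800.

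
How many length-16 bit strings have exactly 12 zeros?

1820

Choose the 12 positions: C(16,12) = 1820.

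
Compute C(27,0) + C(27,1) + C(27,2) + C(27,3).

3304

1 + 27 + 351 + 2925 = 3304.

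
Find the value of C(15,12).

C(15,12) = C(15,3) by symmetry.
C(15,3) = (15·14·13) / 3! = 2730 / 6 = 455.

455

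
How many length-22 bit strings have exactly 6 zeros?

Choose the 6 positions: C(22,6) = 74613.

74613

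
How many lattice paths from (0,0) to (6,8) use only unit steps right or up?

Each path is a sequence of 14 steps with 6 rights: C(14,6) = 3003.

3003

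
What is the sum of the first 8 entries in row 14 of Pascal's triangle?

9908

1 + 14 + 91 + 364 + 1001 + 2002 + 3003 + 3432 = 9908.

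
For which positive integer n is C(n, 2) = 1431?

54

n(n−1)/2 = 1431 ⇒ n(n−1) = 2862. Since 54·53 = 2862, n = 54.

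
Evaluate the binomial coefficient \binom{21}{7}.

C(21,7) = (21·20·19·18·17·16·15) / 7! = 586051200 / 5040 = 116280.

116280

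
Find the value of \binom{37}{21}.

12875774670

C(37,21) = C(37,16) by symmetry.
C(37,16) = (37·36·35·34·33·32·31·30·29·28·27·26·25·24·23·22) / 16! = 269397128065642536960000 / 20922789888000 = 12875774670.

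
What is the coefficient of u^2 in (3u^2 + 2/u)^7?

15120

General term: C(7,j)·(3u^2)^j·(2/u)^(7-j), with u-exponent 2j − 1(7−j) = 3j − 7.
Set 3j − 7 = 2: j = 3.
C(7,3) = 35; 3^3 = 27; 2^4 = 16.
Coefficient = 35 · 27 · 16 = 15120.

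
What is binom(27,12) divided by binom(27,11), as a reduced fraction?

C(n,k+1)/C(n,k) = (n−k)/(k+1) = (27−11)/(11+1) = 16/12 = 4/3.

4/3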